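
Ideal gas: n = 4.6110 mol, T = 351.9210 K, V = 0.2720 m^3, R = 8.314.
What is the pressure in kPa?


P = nRT/V = 4.6110 * 8.314 * 351.9210 / 0.2720
= 13491.1921 / 0.2720 = 49599.9709 Pa = 49.6000 kPa

49.6000 kPa


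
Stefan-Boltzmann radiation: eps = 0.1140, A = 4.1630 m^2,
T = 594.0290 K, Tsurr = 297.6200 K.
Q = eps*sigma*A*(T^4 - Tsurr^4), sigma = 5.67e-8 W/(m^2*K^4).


T^4 = 1.2452e+11
Tsurr^4 = 7.8460e+09
Q = 0.1140 * 5.67e-8 * 4.1630 * 1.1667e+11 = 3139.4914 W

3139.4914 W


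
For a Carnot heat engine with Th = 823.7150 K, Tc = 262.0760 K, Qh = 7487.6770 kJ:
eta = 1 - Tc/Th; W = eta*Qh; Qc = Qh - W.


eta = 1 - 262.0760/823.7150 = 0.6818
W = 0.6818 * 7487.6770 = 5105.3719 kJ
Qc = 7487.6770 - 5105.3719 = 2382.3051 kJ

eta = 68.1837%, W = 5105.3719 kJ, Qc = 2382.3051 kJ


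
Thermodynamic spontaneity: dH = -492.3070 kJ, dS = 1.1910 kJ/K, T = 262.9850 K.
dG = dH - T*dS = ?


T*dS = 262.9850 * 1.1910 = 313.2151 kJ
dG = -492.3070 - 313.2151 = -805.5221 kJ (spontaneous)

dG = -805.5221 kJ, spontaneous


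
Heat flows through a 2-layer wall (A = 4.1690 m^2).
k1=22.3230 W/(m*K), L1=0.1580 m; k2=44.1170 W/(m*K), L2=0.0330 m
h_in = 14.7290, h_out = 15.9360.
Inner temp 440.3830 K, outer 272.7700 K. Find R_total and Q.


R_conv_in = 1/(14.7290*4.1690) = 0.0163
R_1 = 0.1580/(22.3230*4.1690) = 0.0017
R_2 = 0.0330/(44.1170*4.1690) = 0.0002
R_conv_out = 1/(15.9360*4.1690) = 0.0151
R_total = 0.0332 K/W
Q = 167.6130 / 0.0332 = 5046.4191 W

R_total = 0.0332 K/W, Q = 5046.4191 W


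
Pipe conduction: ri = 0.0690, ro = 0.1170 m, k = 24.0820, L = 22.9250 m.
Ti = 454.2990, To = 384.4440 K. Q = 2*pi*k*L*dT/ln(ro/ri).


dT = 69.8550 K
ln(ro/ri) = 0.5281
Q = 2*pi*24.0820*22.9250*69.8550 / 0.5281 = 458870.2264 W

458870.2264 W


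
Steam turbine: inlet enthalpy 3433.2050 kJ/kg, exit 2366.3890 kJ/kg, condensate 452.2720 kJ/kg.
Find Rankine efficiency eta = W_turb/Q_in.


W = 1066.8160 kJ/kg
Q_in = 2980.9330 kJ/kg
eta = 0.3579 = 35.7880%

eta = 35.7880%


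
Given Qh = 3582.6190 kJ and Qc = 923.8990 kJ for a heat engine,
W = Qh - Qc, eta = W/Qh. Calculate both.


W = 3582.6190 - 923.8990 = 2658.7200 kJ
eta = 2658.7200 / 3582.6190 = 0.7421 = 74.2116%

W = 2658.7200 kJ, eta = 74.2116%


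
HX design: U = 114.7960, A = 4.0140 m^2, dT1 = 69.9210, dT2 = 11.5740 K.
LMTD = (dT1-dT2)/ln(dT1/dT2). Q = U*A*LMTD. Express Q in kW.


LMTD = 32.4401 K
Q = 114.7960 * 4.0140 * 32.4401 = 14948.1311 W = 14.9481 kW

14.9481 kW


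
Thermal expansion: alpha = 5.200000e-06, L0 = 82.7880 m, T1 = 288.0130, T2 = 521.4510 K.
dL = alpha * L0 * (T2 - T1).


dT = 233.4380 K
dL = 5.200000e-06 * 82.7880 * 233.4380 = 0.100494 m
L_final = 82.888494 m

dL = 0.100494 m


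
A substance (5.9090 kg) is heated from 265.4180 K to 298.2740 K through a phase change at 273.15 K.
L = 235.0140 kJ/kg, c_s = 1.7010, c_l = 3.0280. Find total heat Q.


Q1 (sensible, solid) = 5.9090 * 1.7010 * 7.7320 = 77.7159 kJ
Q2 (latent) = 5.9090 * 235.0140 = 1388.6977 kJ
Q3 (sensible, liquid) = 5.9090 * 3.0280 * 25.1240 = 449.5300 kJ
Q_total = 1915.9436 kJ

1915.9436 kJ


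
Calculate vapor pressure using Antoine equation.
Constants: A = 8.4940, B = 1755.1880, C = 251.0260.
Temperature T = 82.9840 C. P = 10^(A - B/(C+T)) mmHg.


C+T = 334.0100
B/(C+T) = 5.2549
log10(P) = 8.4940 - 5.2549 = 3.2391
P = 10^3.2391 = 1734.2170 mmHg

1734.2170 mmHg


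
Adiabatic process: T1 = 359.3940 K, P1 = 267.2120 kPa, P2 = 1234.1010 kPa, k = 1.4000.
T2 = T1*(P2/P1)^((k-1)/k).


(k-1)/k = 0.2857
(P2/P1)^exp = 1.5483
T2 = 359.3940 * 1.5483 = 556.4504 K

556.4504 K


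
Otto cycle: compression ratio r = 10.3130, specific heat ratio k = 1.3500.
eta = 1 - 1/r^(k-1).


r^(k-1) = 2.2630
eta = 1 - 1/2.2630 = 0.5581 = 55.8109%

55.8109%


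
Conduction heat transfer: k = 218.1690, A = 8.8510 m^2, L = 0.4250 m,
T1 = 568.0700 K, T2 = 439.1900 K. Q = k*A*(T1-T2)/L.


dT = 128.8800 K
Q = 218.1690 * 8.8510 * 128.8800 / 0.4250 = 585574.2612 W

585574.2612 W


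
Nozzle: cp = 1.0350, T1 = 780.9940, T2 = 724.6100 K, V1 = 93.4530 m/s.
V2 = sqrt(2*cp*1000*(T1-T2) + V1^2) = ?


dT = 56.3840 K
2*cp*1000*dT = 116714.8800
V1^2 = 8733.4632
V2 = sqrt(125448.3432) = 354.1869 m/s

354.1869 m/s


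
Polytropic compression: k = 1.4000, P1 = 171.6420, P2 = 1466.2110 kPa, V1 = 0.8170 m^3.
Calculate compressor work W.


(k-1)/k = 0.2857
(P2/P1)^exp = 1.8457
W = 3.5000 * 171.6420 * 0.8170 * (1.8457 - 1) = 415.0836 kJ

415.0836 kJ


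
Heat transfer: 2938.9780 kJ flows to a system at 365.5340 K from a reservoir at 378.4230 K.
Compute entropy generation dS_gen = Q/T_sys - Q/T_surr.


dS_sys = 2938.9780/365.5340 = 8.0402 kJ/K
dS_surr = -2938.9780/378.4230 = -7.7664 kJ/K
dS_gen = 8.0402 - 7.7664 = 0.2738 kJ/K (irreversible)

dS_gen = 0.2738 kJ/K, irreversible


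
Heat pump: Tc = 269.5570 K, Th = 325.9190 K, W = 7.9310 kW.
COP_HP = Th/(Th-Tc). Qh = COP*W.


COP = 325.9190 / 56.3620 = 5.7826
Qh = 5.7826 * 7.9310 = 45.8618 kW

COP = 5.7826, Qh = 45.8618 kW


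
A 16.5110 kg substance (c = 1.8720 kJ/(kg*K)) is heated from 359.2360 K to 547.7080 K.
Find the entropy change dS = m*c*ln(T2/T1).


T2/T1 = 1.5246
ln(T2/T1) = 0.4218
dS = 16.5110 * 1.8720 * 0.4218 = 13.0361 kJ/K

13.0361 kJ/K


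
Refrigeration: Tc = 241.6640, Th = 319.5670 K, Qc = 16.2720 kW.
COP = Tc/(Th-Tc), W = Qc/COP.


COP = 241.6640 / 77.9030 = 3.1021
W = 16.2720 / 3.1021 = 5.2455 kW

COP = 3.1021, W = 5.2455 kW


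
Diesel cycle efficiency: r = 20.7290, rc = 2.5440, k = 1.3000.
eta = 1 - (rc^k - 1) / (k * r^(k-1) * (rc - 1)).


r^(k-1) = 2.4830
rc^k = 3.3665
eta = 0.5252 = 52.5175%

52.5175%


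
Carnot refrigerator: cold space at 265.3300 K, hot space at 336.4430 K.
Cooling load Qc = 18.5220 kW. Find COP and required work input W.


COP = 265.3300 / 71.1130 = 3.7311
W = 18.5220 / 3.7311 = 4.9642 kW

COP = 3.7311, W = 4.9642 kW


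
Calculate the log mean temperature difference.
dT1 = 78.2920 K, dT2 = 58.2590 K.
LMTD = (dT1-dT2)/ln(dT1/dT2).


dT1/dT2 = 1.3439
ln(dT1/dT2) = 0.2955
LMTD = 20.0330 / 0.2955 = 67.7828 K

67.7828 K


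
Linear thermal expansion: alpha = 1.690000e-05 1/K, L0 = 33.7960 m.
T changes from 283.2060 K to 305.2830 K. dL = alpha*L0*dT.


dT = 22.0770 K
dL = 1.690000e-05 * 33.7960 * 22.0770 = 0.012609 m
L_final = 33.808609 m

dL = 0.012609 m


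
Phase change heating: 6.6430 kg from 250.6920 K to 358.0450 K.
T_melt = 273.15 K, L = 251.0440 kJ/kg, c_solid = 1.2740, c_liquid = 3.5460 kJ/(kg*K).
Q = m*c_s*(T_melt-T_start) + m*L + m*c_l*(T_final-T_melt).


Q1 (sensible, solid) = 6.6430 * 1.2740 * 22.4580 = 190.0661 kJ
Q2 (latent) = 6.6430 * 251.0440 = 1667.6853 kJ
Q3 (sensible, liquid) = 6.6430 * 3.5460 * 84.8950 = 1999.7932 kJ
Q_total = 3857.5447 kJ

3857.5447 kJ


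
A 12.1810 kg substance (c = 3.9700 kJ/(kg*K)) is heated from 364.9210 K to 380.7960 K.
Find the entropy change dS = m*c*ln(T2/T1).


T2/T1 = 1.0435
ln(T2/T1) = 0.0426
dS = 12.1810 * 3.9700 * 0.0426 = 2.0592 kJ/K

2.0592 kJ/K


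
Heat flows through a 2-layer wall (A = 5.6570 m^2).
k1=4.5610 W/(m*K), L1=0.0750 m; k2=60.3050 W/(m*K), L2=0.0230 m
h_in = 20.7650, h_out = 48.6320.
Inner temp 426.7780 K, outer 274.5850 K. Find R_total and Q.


R_conv_in = 1/(20.7650*5.6570) = 0.0085
R_1 = 0.0750/(4.5610*5.6570) = 0.0029
R_2 = 0.0230/(60.3050*5.6570) = 6.7420e-05
R_conv_out = 1/(48.6320*5.6570) = 0.0036
R_total = 0.0151 K/W
Q = 152.1930 / 0.0151 = 10064.2782 W

R_total = 0.0151 K/W, Q = 10064.2782 W


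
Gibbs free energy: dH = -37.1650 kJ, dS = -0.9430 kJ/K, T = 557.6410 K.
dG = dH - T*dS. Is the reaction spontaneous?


T*dS = 557.6410 * -0.9430 = -525.8555 kJ
dG = -37.1650 + 525.8555 = 488.6905 kJ (non-spontaneous)

dG = 488.6905 kJ, non-spontaneous


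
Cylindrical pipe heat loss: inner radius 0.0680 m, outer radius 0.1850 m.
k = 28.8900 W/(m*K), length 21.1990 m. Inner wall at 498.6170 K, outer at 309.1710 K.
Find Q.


dT = 189.4460 K
ln(ro/ri) = 1.0008
Q = 2*pi*28.8900*21.1990*189.4460 / 1.0008 = 728383.4130 W

728383.4130 W


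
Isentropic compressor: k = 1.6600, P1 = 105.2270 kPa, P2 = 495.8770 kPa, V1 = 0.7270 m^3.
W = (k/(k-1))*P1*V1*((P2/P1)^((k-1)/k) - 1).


(k-1)/k = 0.3976
(P2/P1)^exp = 1.8522
W = 2.5152 * 105.2270 * 0.7270 * (1.8522 - 1) = 163.9617 kJ

163.9617 kJ


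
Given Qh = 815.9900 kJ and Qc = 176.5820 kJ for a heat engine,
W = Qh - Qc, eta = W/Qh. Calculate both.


W = 815.9900 - 176.5820 = 639.4080 kJ
eta = 639.4080 / 815.9900 = 0.7836 = 78.3598%

W = 639.4080 kJ, eta = 78.3598%


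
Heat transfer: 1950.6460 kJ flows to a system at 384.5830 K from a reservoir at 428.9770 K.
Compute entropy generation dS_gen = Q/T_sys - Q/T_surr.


dS_sys = 1950.6460/384.5830 = 5.0721 kJ/K
dS_surr = -1950.6460/428.9770 = -4.5472 kJ/K
dS_gen = 5.0721 - 4.5472 = 0.5249 kJ/K (irreversible)

dS_gen = 0.5249 kJ/K, irreversible


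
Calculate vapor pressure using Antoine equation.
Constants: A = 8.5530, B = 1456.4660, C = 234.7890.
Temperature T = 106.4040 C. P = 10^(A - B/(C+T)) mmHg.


C+T = 341.1930
B/(C+T) = 4.2687
log10(P) = 8.5530 - 4.2687 = 4.2843
P = 10^4.2843 = 19242.2009 mmHg

19242.2009 mmHg


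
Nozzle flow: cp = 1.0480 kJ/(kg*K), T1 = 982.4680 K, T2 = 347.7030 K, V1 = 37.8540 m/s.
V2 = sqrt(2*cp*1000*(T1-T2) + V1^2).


dT = 634.7650 K
2*cp*1000*dT = 1330467.4400
V1^2 = 1432.9253
V2 = sqrt(1331900.3653) = 1154.0799 m/s

1154.0799 m/s


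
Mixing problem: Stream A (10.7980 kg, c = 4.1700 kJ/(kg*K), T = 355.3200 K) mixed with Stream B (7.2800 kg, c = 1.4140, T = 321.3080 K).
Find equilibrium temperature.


num = 19306.7470
den = 55.3216
Tf = 348.9912 K

348.9912 K


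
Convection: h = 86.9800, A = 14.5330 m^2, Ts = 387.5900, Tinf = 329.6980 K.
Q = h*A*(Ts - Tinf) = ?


dT = 57.8920 K
Q = 86.9800 * 14.5330 * 57.8920 = 73180.1390 W

73180.1390 W


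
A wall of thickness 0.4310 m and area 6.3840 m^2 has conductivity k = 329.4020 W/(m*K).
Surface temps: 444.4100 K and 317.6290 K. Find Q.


dT = 126.7810 K
Q = 329.4020 * 6.3840 * 126.7810 / 0.4310 = 618580.1975 W

618580.1975 W


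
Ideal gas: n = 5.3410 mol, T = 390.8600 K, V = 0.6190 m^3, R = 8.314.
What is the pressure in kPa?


P = nRT/V = 5.3410 * 8.314 * 390.8600 / 0.6190
= 17356.1672 / 0.6190 = 28039.0424 Pa = 28.0390 kPa

28.0390 kPa


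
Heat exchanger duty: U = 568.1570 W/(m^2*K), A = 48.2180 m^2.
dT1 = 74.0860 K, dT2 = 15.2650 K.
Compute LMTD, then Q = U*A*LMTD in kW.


LMTD = 37.2364 K
Q = 568.1570 * 48.2180 * 37.2364 = 1020105.8771 W = 1020.1059 kW

1020.1059 kW


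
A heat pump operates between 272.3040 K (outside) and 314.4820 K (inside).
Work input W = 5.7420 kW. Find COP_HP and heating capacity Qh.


COP = 314.4820 / 42.1780 = 7.4561
Qh = 7.4561 * 5.7420 = 42.8127 kW

COP = 7.4561, Qh = 42.8127 kW


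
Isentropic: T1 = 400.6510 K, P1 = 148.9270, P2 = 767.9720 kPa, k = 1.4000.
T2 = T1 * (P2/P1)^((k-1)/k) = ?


(k-1)/k = 0.2857
(P2/P1)^exp = 1.5978
T2 = 400.6510 * 1.5978 = 640.1785 K

640.1785 K


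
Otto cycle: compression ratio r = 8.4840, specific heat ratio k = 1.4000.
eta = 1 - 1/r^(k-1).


r^(k-1) = 2.3520
eta = 1 - 1/2.3520 = 0.5748 = 57.4833%

57.4833%


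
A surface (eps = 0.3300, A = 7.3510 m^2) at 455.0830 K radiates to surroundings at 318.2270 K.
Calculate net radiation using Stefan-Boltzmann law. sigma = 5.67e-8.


T^4 = 4.2891e+10
Tsurr^4 = 1.0255e+10
Q = 0.3300 * 5.67e-8 * 7.3510 * 3.2635e+10 = 4488.8133 W

4488.8133 W


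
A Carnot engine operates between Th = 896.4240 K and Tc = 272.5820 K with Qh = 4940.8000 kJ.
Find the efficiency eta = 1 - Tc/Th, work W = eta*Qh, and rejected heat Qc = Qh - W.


eta = 1 - 272.5820/896.4240 = 0.6959
W = 0.6959 * 4940.8000 = 3438.4159 kJ
Qc = 4940.8000 - 3438.4159 = 1502.3841 kJ

eta = 69.5923%, W = 3438.4159 kJ, Qc = 1502.3841 kJ


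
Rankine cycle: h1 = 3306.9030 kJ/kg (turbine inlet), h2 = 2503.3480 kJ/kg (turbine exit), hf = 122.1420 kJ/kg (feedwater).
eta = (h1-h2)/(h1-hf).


W = 803.5550 kJ/kg
Q_in = 3184.7610 kJ/kg
eta = 0.2523 = 25.2312%

eta = 25.2312%


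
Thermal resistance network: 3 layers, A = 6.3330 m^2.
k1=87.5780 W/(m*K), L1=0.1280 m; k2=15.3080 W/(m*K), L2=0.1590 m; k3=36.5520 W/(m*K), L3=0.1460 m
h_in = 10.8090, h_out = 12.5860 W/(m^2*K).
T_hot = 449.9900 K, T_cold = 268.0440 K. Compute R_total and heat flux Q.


R_conv_in = 1/(10.8090*6.3330) = 0.0146
R_1 = 0.1280/(87.5780*6.3330) = 0.0002
R_2 = 0.1590/(15.3080*6.3330) = 0.0016
R_3 = 0.1460/(36.5520*6.3330) = 0.0006
R_conv_out = 1/(12.5860*6.3330) = 0.0125
R_total = 0.0297 K/W
Q = 181.9460 / 0.0297 = 6135.2172 W

R_total = 0.0297 K/W, Q = 6135.2172 W


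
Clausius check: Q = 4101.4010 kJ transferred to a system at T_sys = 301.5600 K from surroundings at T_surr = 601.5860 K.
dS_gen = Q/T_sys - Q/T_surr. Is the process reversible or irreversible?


dS_sys = 4101.4010/301.5600 = 13.6006 kJ/K
dS_surr = -4101.4010/601.5860 = -6.8176 kJ/K
dS_gen = 13.6006 - 6.8176 = 6.7830 kJ/K (irreversible)

dS_gen = 6.7830 kJ/K, irreversible


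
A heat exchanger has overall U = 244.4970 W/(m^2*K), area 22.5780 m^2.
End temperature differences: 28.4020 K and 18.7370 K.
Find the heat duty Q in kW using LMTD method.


LMTD = 23.2354 K
Q = 244.4970 * 22.5780 * 23.2354 = 128265.5219 W = 128.2655 kW

128.2655 kW


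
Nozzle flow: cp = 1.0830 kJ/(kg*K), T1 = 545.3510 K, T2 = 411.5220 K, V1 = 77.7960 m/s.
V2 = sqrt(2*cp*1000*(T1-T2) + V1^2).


dT = 133.8290 K
2*cp*1000*dT = 289873.6140
V1^2 = 6052.2176
V2 = sqrt(295925.8316) = 543.9907 m/s

543.9907 m/s


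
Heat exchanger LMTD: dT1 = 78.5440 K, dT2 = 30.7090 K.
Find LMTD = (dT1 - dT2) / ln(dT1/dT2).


dT1/dT2 = 2.5577
ln(dT1/dT2) = 0.9391
LMTD = 47.8350 / 0.9391 = 50.9369 K

50.9369 K


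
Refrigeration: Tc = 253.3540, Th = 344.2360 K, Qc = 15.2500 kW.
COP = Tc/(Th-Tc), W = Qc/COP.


COP = 253.3540 / 90.8820 = 2.7877
W = 15.2500 / 2.7877 = 5.4704 kW

COP = 2.7877, W = 5.4704 kW


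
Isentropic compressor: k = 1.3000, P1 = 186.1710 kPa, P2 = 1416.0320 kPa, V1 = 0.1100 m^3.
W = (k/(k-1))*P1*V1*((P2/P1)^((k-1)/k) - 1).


(k-1)/k = 0.2308
(P2/P1)^exp = 1.5971
W = 4.3333 * 186.1710 * 0.1100 * (1.5971 - 1) = 52.9917 kJ

52.9917 kJ


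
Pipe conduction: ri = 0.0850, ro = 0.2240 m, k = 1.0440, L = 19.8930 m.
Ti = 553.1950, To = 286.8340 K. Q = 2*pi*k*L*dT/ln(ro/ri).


dT = 266.3610 K
ln(ro/ri) = 0.9690
Q = 2*pi*1.0440*19.8930*266.3610 / 0.9690 = 35869.8732 W

35869.8732 W


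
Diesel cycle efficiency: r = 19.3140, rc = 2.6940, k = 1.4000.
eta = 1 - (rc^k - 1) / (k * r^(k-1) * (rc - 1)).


r^(k-1) = 3.2685
rc^k = 4.0046
eta = 0.6124 = 61.2392%

61.2392%


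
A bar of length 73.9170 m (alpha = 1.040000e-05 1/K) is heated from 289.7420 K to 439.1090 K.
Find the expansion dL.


dT = 149.3670 K
dL = 1.040000e-05 * 73.9170 * 149.3670 = 0.114824 m
L_final = 74.031824 m

dL = 0.114824 m


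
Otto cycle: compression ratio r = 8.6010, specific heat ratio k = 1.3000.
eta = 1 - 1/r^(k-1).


r^(k-1) = 1.9071
eta = 1 - 1/1.9071 = 0.4756 = 47.5633%

47.5633%


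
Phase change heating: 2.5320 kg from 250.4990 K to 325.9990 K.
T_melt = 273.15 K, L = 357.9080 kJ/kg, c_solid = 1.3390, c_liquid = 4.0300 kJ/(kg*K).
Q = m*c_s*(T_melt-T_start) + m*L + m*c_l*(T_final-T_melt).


Q1 (sensible, solid) = 2.5320 * 1.3390 * 22.6510 = 76.7948 kJ
Q2 (latent) = 2.5320 * 357.9080 = 906.2231 kJ
Q3 (sensible, liquid) = 2.5320 * 4.0300 * 52.8490 = 539.2691 kJ
Q_total = 1522.2869 kJ

1522.2869 kJ


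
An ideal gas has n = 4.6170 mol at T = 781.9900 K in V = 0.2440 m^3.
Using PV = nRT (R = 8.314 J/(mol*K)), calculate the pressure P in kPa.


P = nRT/V = 4.6170 * 8.314 * 781.9900 / 0.2440
= 30017.2633 / 0.2440 = 123021.5707 Pa = 123.0216 kPa

123.0216 kPa


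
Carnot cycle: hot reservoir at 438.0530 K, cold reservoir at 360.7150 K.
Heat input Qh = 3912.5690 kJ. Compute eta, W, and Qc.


eta = 1 - 360.7150/438.0530 = 0.1765
W = 0.1765 * 3912.5690 = 690.7618 kJ
Qc = 3912.5690 - 690.7618 = 3221.8072 kJ

eta = 17.6549%, W = 690.7618 kJ, Qc = 3221.8072 kJ


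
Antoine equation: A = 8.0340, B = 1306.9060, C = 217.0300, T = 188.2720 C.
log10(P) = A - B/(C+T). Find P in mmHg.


C+T = 405.3020
B/(C+T) = 3.2245
log10(P) = 8.0340 - 3.2245 = 4.8095
P = 10^4.8095 = 64487.5778 mmHg

64487.5778 mmHg


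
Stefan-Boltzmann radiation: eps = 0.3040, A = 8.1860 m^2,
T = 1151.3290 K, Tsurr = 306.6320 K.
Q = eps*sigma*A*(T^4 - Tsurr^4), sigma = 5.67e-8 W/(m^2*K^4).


T^4 = 1.7571e+12
Tsurr^4 = 8.8404e+09
Q = 0.3040 * 5.67e-8 * 8.1860 * 1.7483e+12 = 246680.9534 W

246680.9534 W


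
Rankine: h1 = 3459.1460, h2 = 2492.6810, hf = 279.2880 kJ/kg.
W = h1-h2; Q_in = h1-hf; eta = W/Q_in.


W = 966.4650 kJ/kg
Q_in = 3179.8580 kJ/kg
eta = 0.3039 = 30.3933%

eta = 30.3933%


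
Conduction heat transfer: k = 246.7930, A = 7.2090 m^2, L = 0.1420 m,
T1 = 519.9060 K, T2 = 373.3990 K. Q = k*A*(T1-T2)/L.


dT = 146.5070 K
Q = 246.7930 * 7.2090 * 146.5070 / 0.1420 = 1835599.3443 W

1835599.3443 W


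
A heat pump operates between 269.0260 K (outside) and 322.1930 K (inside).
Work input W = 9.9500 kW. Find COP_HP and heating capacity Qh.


COP = 322.1930 / 53.1670 = 6.0600
Qh = 6.0600 * 9.9500 = 60.2972 kW

COP = 6.0600, Qh = 60.2972 kW


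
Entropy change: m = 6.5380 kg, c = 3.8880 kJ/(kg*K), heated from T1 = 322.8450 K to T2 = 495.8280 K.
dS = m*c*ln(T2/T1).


T2/T1 = 1.5358
ln(T2/T1) = 0.4291
dS = 6.5380 * 3.8880 * 0.4291 = 10.9065 kJ/K

10.9065 kJ/K


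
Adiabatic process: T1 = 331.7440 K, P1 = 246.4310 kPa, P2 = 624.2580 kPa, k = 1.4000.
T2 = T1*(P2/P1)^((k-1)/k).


(k-1)/k = 0.2857
(P2/P1)^exp = 1.3042
T2 = 331.7440 * 1.3042 = 432.6503 K

432.6503 K


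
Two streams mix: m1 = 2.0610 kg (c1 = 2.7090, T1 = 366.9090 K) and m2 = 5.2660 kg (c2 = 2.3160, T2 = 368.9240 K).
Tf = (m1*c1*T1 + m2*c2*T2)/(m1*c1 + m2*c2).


num = 6547.9621
den = 17.7793
Tf = 368.2912 K

368.2912 K


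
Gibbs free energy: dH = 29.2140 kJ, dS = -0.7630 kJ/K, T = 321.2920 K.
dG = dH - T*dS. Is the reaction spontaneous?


T*dS = 321.2920 * -0.7630 = -245.1458 kJ
dG = 29.2140 + 245.1458 = 274.3598 kJ (non-spontaneous)

dG = 274.3598 kJ, non-spontaneous


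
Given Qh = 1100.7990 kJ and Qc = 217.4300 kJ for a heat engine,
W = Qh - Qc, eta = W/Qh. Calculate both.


W = 1100.7990 - 217.4300 = 883.3690 kJ
eta = 883.3690 / 1100.7990 = 0.8025 = 80.2480%

W = 883.3690 kJ, eta = 80.2480%


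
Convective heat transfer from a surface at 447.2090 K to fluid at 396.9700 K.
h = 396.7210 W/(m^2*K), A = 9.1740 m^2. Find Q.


dT = 50.2390 K
Q = 396.7210 * 9.1740 * 50.2390 = 182845.7676 W

182845.7676 W


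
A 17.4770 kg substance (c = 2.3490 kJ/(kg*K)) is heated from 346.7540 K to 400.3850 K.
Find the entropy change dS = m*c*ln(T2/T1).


T2/T1 = 1.1547
ln(T2/T1) = 0.1438
dS = 17.4770 * 2.3490 * 0.1438 = 5.9039 kJ/K

5.9039 kJ/K


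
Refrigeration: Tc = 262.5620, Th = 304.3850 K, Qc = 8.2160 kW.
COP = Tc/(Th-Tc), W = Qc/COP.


COP = 262.5620 / 41.8230 = 6.2779
W = 8.2160 / 6.2779 = 1.3087 kW

COP = 6.2779, W = 1.3087 kW


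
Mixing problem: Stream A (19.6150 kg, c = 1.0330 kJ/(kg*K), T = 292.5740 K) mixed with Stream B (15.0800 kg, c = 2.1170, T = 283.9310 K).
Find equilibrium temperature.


num = 14992.5362
den = 52.1867
Tf = 287.2868 K

287.2868 K


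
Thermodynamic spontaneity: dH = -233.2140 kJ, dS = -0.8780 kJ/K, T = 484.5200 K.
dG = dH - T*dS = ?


T*dS = 484.5200 * -0.8780 = -425.4086 kJ
dG = -233.2140 + 425.4086 = 192.1946 kJ (non-spontaneous)

dG = 192.1946 kJ, non-spontaneous


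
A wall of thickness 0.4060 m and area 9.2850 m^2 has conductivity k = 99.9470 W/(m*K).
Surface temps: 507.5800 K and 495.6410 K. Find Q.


dT = 11.9390 K
Q = 99.9470 * 9.2850 * 11.9390 / 0.4060 = 27289.3750 W

27289.3750 W


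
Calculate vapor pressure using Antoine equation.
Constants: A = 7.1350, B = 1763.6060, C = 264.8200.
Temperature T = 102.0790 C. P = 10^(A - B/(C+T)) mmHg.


C+T = 366.8990
B/(C+T) = 4.8068
log10(P) = 7.1350 - 4.8068 = 2.3282
P = 10^2.3282 = 212.9174 mmHg

212.9174 mmHg


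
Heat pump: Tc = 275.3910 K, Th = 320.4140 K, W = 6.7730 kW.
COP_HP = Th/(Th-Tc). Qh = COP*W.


COP = 320.4140 / 45.0230 = 7.1167
Qh = 7.1167 * 6.7730 = 48.2012 kW

COP = 7.1167, Qh = 48.2012 kW


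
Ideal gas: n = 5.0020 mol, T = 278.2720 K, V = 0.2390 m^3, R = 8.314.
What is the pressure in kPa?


P = nRT/V = 5.0020 * 8.314 * 278.2720 / 0.2390
= 11572.3941 / 0.2390 = 48420.0592 Pa = 48.4201 kPa

48.4201 kPa


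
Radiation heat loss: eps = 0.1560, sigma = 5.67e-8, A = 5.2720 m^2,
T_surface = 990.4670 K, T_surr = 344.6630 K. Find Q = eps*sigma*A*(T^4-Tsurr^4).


T^4 = 9.6241e+11
Tsurr^4 = 1.4112e+10
Q = 0.1560 * 5.67e-8 * 5.2720 * 9.4830e+11 = 44220.9384 W

44220.9384 W


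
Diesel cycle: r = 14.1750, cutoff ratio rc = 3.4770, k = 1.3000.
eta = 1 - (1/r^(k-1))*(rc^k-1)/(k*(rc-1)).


r^(k-1) = 2.2154
rc^k = 5.0532
eta = 0.4318 = 43.1839%

43.1839%


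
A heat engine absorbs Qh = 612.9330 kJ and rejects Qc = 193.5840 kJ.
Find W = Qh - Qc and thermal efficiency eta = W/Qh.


W = 612.9330 - 193.5840 = 419.3490 kJ
eta = 419.3490 / 612.9330 = 0.6842 = 68.4168%

W = 419.3490 kJ, eta = 68.4168%


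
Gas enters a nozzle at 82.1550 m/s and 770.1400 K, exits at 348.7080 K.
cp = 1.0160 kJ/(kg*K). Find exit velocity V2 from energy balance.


dT = 421.4320 K
2*cp*1000*dT = 856349.8240
V1^2 = 6749.4440
V2 = sqrt(863099.2680) = 929.0314 m/s

929.0314 m/s


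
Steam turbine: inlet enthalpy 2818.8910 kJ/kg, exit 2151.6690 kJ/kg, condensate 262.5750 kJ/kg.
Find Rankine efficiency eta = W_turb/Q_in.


W = 667.2220 kJ/kg
Q_in = 2556.3160 kJ/kg
eta = 0.2610 = 26.1009%

eta = 26.1009%


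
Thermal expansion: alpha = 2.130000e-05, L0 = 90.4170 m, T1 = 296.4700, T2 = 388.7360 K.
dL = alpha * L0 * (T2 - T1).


dT = 92.2660 K
dL = 2.130000e-05 * 90.4170 * 92.2660 = 0.177693 m
L_final = 90.594693 m

dL = 0.177693 m


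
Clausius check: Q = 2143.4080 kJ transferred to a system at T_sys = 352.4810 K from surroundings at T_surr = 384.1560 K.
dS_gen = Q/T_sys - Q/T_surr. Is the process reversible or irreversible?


dS_sys = 2143.4080/352.4810 = 6.0809 kJ/K
dS_surr = -2143.4080/384.1560 = -5.5795 kJ/K
dS_gen = 6.0809 - 5.5795 = 0.5014 kJ/K (irreversible)

dS_gen = 0.5014 kJ/K, irreversible


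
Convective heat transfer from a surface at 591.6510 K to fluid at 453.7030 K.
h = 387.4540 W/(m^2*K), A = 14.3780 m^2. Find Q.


dT = 137.9480 K
Q = 387.4540 * 14.3780 * 137.9480 = 768482.5961 W

768482.5961 W


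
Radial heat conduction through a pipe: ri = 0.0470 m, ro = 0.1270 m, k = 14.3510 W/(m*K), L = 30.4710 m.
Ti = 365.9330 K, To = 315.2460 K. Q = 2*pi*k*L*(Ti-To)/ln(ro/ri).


dT = 50.6870 K
ln(ro/ri) = 0.9940
Q = 2*pi*14.3510*30.4710*50.6870 / 0.9940 = 140101.1473 W

140101.1473 W


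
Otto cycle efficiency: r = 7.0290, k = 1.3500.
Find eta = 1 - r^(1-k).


r^(k-1) = 1.9788
eta = 1 - 1/1.9788 = 0.4947 = 49.4656%

49.4656%


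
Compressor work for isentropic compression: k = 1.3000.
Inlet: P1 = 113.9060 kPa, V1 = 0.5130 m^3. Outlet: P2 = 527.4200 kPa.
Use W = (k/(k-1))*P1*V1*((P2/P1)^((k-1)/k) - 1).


(k-1)/k = 0.2308
(P2/P1)^exp = 1.4243
W = 4.3333 * 113.9060 * 0.5130 * (1.4243 - 1) = 107.4390 kJ

107.4390 kJ


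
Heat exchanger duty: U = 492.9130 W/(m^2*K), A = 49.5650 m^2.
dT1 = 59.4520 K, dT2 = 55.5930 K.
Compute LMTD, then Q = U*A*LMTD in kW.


LMTD = 57.5009 K
Q = 492.9130 * 49.5650 * 57.5009 = 1404818.3538 W = 1404.8184 kW

1404.8184 kW


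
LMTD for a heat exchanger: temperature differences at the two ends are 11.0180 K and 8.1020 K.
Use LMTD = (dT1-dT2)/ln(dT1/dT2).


dT1/dT2 = 1.3599
ln(dT1/dT2) = 0.3074
LMTD = 2.9160 / 0.3074 = 9.4854 K

9.4854 K


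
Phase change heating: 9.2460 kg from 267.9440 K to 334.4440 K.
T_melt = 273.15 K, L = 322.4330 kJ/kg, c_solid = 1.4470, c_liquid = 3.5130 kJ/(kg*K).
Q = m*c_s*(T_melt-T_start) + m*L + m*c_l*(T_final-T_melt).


Q1 (sensible, solid) = 9.2460 * 1.4470 * 5.2060 = 69.6509 kJ
Q2 (latent) = 9.2460 * 322.4330 = 2981.2155 kJ
Q3 (sensible, liquid) = 9.2460 * 3.5130 * 61.2940 = 1990.9026 kJ
Q_total = 5041.7689 kJ

5041.7689 kJ


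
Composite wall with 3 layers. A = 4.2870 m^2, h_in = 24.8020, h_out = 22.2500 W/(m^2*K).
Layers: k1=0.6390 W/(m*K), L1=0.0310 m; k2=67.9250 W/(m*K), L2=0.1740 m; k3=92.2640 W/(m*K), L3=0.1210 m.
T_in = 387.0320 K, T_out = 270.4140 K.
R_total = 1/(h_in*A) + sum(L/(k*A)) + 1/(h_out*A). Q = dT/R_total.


R_conv_in = 1/(24.8020*4.2870) = 0.0094
R_1 = 0.0310/(0.6390*4.2870) = 0.0113
R_2 = 0.1740/(67.9250*4.2870) = 0.0006
R_3 = 0.1210/(92.2640*4.2870) = 0.0003
R_conv_out = 1/(22.2500*4.2870) = 0.0105
R_total = 0.0321 K/W
Q = 116.6180 / 0.0321 = 3631.9868 W

R_total = 0.0321 K/W, Q = 3631.9868 W


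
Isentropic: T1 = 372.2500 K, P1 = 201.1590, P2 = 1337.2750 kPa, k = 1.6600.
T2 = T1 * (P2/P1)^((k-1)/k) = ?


(k-1)/k = 0.3976
(P2/P1)^exp = 2.1237
T2 = 372.2500 * 2.1237 = 790.5418 K

790.5418 K


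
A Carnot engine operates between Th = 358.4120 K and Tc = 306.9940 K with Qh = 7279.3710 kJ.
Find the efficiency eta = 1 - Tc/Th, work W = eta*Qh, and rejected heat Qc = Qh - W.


eta = 1 - 306.9940/358.4120 = 0.1435
W = 0.1435 * 7279.3710 = 1044.3029 kJ
Qc = 7279.3710 - 1044.3029 = 6235.0681 kJ

eta = 14.3461%, W = 1044.3029 kJ, Qc = 6235.0681 kJ


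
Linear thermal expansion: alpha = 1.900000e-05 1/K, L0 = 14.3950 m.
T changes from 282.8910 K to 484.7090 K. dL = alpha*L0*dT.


dT = 201.8180 K
dL = 1.900000e-05 * 14.3950 * 201.8180 = 0.055198 m
L_final = 14.450198 m

dL = 0.055198 m


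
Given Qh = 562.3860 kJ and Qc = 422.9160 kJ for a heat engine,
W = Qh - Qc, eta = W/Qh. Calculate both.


W = 562.3860 - 422.9160 = 139.4700 kJ
eta = 139.4700 / 562.3860 = 0.2480 = 24.7997%

W = 139.4700 kJ, eta = 24.7997%


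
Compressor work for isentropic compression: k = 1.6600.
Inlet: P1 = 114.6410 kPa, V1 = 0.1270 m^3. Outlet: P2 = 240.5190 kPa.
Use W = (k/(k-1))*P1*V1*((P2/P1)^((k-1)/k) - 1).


(k-1)/k = 0.3976
(P2/P1)^exp = 1.3426
W = 2.5152 * 114.6410 * 0.1270 * (1.3426 - 1) = 12.5459 kJ

12.5459 kJ


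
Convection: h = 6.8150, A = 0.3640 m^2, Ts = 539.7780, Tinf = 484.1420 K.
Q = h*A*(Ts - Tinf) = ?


dT = 55.6360 K
Q = 6.8150 * 0.3640 * 55.6360 = 138.0140 W

138.0140 W


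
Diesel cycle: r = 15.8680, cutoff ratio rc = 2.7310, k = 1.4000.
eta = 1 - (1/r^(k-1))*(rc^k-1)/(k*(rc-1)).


r^(k-1) = 3.0214
rc^k = 4.0818
eta = 0.5791 = 57.9110%

57.9110%


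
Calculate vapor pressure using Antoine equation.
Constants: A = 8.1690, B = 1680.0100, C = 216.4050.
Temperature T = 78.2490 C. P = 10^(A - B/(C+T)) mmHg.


C+T = 294.6540
B/(C+T) = 5.7016
log10(P) = 8.1690 - 5.7016 = 2.4674
P = 10^2.4674 = 293.3347 mmHg

293.3347 mmHg


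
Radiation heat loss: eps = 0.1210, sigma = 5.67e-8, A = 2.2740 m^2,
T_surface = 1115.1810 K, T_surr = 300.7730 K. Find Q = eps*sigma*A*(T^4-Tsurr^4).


T^4 = 1.5466e+12
Tsurr^4 = 8.1838e+09
Q = 0.1210 * 5.67e-8 * 2.2740 * 1.5384e+12 = 24001.3788 W

24001.3788 W


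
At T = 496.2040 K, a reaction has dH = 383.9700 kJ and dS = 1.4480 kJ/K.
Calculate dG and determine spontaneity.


T*dS = 496.2040 * 1.4480 = 718.5034 kJ
dG = 383.9700 - 718.5034 = -334.5334 kJ (spontaneous)

dG = -334.5334 kJ, spontaneous


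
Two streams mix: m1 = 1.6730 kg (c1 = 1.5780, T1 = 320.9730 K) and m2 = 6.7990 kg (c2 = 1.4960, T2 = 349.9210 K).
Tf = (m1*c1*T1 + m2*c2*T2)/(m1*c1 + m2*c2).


num = 4406.5197
den = 12.8113
Tf = 343.9558 K

343.9558 K


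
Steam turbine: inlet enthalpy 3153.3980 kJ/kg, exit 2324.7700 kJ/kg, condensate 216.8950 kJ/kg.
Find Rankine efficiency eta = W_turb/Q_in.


W = 828.6280 kJ/kg
Q_in = 2936.5030 kJ/kg
eta = 0.2822 = 28.2182%

eta = 28.2182%


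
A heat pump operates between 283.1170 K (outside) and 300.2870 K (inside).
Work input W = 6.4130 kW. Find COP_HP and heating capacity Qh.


COP = 300.2870 / 17.1700 = 17.4891
Qh = 17.4891 * 6.4130 = 112.1573 kW

COP = 17.4891, Qh = 112.1573 kW


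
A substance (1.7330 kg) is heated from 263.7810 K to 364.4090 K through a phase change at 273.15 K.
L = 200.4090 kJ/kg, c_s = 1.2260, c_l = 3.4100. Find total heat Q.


Q1 (sensible, solid) = 1.7330 * 1.2260 * 9.3690 = 19.9059 kJ
Q2 (latent) = 1.7330 * 200.4090 = 347.3088 kJ
Q3 (sensible, liquid) = 1.7330 * 3.4100 * 91.2590 = 539.2978 kJ
Q_total = 906.5125 kJ

906.5125 kJ


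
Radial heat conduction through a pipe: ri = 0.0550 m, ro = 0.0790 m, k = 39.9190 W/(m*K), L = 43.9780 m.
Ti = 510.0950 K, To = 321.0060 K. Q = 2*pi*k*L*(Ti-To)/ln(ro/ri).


dT = 189.0890 K
ln(ro/ri) = 0.3621
Q = 2*pi*39.9190*43.9780*189.0890 / 0.3621 = 5759902.6818 W

5759902.6818 W


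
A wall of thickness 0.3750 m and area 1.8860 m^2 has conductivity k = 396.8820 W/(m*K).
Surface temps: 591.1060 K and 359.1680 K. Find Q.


dT = 231.9380 K
Q = 396.8820 * 1.8860 * 231.9380 / 0.3750 = 462960.2791 W

462960.2791 W


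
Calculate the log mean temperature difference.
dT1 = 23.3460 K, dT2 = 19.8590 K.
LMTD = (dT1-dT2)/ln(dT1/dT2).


dT1/dT2 = 1.1756
ln(dT1/dT2) = 0.1618
LMTD = 3.4870 / 0.1618 = 21.5555 K

21.5555 K


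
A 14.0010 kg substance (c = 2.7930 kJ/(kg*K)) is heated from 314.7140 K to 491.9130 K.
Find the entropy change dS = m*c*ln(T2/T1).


T2/T1 = 1.5630
ln(T2/T1) = 0.4466
dS = 14.0010 * 2.7930 * 0.4466 = 17.4657 kJ/K

17.4657 kJ/K


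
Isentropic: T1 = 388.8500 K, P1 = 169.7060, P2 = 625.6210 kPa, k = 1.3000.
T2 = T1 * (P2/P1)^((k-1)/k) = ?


(k-1)/k = 0.2308
(P2/P1)^exp = 1.3513
T2 = 388.8500 * 1.3513 = 525.4595 K

525.4595 K


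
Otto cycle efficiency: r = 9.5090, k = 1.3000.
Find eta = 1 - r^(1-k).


r^(k-1) = 1.9654
eta = 1 - 1/1.9654 = 0.4912 = 49.1185%

49.1185%


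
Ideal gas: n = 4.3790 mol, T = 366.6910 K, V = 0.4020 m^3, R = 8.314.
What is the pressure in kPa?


P = nRT/V = 4.3790 * 8.314 * 366.6910 / 0.4020
= 13350.1214 / 0.4020 = 33209.2573 Pa = 33.2093 kPa

33.2093 kPa


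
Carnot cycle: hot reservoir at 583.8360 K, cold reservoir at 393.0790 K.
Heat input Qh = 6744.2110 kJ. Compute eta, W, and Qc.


eta = 1 - 393.0790/583.8360 = 0.3267
W = 0.3267 * 6744.2110 = 2203.5391 kJ
Qc = 6744.2110 - 2203.5391 = 4540.6719 kJ

eta = 32.6730%, W = 2203.5391 kJ, Qc = 4540.6719 kJ


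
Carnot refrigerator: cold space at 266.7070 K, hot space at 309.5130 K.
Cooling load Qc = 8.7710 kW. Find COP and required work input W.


COP = 266.7070 / 42.8060 = 6.2306
W = 8.7710 / 6.2306 = 1.4077 kW

COP = 6.2306, W = 1.4077 kW


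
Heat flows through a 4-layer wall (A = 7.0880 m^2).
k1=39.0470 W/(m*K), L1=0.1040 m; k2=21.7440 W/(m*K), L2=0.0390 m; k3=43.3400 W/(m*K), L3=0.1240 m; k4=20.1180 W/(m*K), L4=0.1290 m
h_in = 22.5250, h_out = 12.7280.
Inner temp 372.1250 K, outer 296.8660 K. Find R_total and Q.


R_conv_in = 1/(22.5250*7.0880) = 0.0063
R_1 = 0.1040/(39.0470*7.0880) = 0.0004
R_2 = 0.0390/(21.7440*7.0880) = 0.0003
R_3 = 0.1240/(43.3400*7.0880) = 0.0004
R_4 = 0.1290/(20.1180*7.0880) = 0.0009
R_conv_out = 1/(12.7280*7.0880) = 0.0111
R_total = 0.0193 K/W
Q = 75.2590 / 0.0193 = 3902.4546 W

R_total = 0.0193 K/W, Q = 3902.4546 W


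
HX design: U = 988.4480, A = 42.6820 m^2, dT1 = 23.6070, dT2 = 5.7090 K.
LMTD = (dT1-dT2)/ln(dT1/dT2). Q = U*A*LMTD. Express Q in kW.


LMTD = 12.6087 K
Q = 988.4480 * 42.6820 * 12.6087 = 531946.4054 W = 531.9464 kW

531.9464 kW


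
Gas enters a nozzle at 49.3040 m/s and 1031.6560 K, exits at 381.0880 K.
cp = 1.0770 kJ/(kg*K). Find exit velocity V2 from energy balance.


dT = 650.5680 K
2*cp*1000*dT = 1401323.4720
V1^2 = 2430.8844
V2 = sqrt(1403754.3564) = 1184.8014 m/s

1184.8014 m/s


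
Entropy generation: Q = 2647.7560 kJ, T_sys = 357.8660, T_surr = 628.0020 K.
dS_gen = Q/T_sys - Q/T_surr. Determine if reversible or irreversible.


dS_sys = 2647.7560/357.8660 = 7.3987 kJ/K
dS_surr = -2647.7560/628.0020 = -4.2162 kJ/K
dS_gen = 7.3987 - 4.2162 = 3.1826 kJ/K (irreversible)

dS_gen = 3.1826 kJ/K, irreversible


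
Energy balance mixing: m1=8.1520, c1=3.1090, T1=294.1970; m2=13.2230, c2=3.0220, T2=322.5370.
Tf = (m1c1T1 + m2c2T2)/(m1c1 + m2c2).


num = 20344.8441
den = 65.3045
Tf = 311.5383 K

311.5383 K


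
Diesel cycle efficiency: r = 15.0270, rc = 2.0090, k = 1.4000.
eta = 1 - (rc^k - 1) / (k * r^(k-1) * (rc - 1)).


r^(k-1) = 2.9563
rc^k = 2.6557
eta = 0.6035 = 60.3537%

60.3537%


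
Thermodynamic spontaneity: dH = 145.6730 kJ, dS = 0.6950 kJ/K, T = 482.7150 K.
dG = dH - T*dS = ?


T*dS = 482.7150 * 0.6950 = 335.4869 kJ
dG = 145.6730 - 335.4869 = -189.8139 kJ (spontaneous)

dG = -189.8139 kJ, spontaneous


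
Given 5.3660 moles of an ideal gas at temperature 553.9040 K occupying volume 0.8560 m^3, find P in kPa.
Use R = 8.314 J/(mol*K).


P = nRT/V = 5.3660 * 8.314 * 553.9040 / 0.8560
= 24711.2771 / 0.8560 = 28868.3143 Pa = 28.8683 kPa

28.8683 kPa


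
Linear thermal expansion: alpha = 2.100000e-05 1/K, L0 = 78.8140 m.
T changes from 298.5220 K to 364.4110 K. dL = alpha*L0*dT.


dT = 65.8890 K
dL = 2.100000e-05 * 78.8140 * 65.8890 = 0.109052 m
L_final = 78.923052 m

dL = 0.109052 m


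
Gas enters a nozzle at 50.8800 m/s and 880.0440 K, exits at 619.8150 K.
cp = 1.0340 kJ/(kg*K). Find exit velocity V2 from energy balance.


dT = 260.2290 K
2*cp*1000*dT = 538153.5720
V1^2 = 2588.7744
V2 = sqrt(540742.3464) = 735.3519 m/s

735.3519 m/s


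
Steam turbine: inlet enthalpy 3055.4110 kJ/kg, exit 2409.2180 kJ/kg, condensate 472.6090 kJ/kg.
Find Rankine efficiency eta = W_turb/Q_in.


W = 646.1930 kJ/kg
Q_in = 2582.8020 kJ/kg
eta = 0.2502 = 25.0191%

eta = 25.0191%


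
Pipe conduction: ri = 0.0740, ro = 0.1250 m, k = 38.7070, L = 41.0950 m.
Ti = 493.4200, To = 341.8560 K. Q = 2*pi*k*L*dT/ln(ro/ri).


dT = 151.5640 K
ln(ro/ri) = 0.5242
Q = 2*pi*38.7070*41.0950*151.5640 / 0.5242 = 2889462.8039 W

2889462.8039 W


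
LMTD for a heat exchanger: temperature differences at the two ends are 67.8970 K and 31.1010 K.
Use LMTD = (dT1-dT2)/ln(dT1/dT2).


dT1/dT2 = 2.1831
ln(dT1/dT2) = 0.7808
LMTD = 36.7960 / 0.7808 = 47.1289 K

47.1289 K


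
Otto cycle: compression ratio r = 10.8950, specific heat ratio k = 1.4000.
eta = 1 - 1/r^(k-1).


r^(k-1) = 2.5995
eta = 1 - 1/2.5995 = 0.6153 = 61.5312%

61.5312%


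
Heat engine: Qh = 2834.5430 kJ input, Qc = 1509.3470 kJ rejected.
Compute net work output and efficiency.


W = 2834.5430 - 1509.3470 = 1325.1960 kJ
eta = 1325.1960 / 2834.5430 = 0.4675 = 46.7517%

W = 1325.1960 kJ, eta = 46.7517%


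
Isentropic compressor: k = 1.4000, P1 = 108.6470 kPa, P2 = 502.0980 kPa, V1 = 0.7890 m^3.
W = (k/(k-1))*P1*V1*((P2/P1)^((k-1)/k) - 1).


(k-1)/k = 0.2857
(P2/P1)^exp = 1.5486
W = 3.5000 * 108.6470 * 0.7890 * (1.5486 - 1) = 164.5907 kJ

164.5907 kJ


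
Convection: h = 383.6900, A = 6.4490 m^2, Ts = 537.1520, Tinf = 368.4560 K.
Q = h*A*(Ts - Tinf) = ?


dT = 168.6960 K
Q = 383.6900 * 6.4490 * 168.6960 = 417424.2182 W

417424.2182 W


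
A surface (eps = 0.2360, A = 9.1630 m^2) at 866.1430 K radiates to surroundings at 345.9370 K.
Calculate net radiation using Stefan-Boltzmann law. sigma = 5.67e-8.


T^4 = 5.6281e+11
Tsurr^4 = 1.4321e+10
Q = 0.2360 * 5.67e-8 * 9.1630 * 5.4848e+11 = 67250.6973 W

67250.6973 W


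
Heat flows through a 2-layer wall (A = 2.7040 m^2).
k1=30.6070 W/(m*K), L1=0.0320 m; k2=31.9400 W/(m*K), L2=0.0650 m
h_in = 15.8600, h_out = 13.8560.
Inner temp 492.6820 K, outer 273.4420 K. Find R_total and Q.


R_conv_in = 1/(15.8600*2.7040) = 0.0233
R_1 = 0.0320/(30.6070*2.7040) = 0.0004
R_2 = 0.0650/(31.9400*2.7040) = 0.0008
R_conv_out = 1/(13.8560*2.7040) = 0.0267
R_total = 0.0511 K/W
Q = 219.2400 / 0.0511 = 4286.4159 W

R_total = 0.0511 K/W, Q = 4286.4159 W


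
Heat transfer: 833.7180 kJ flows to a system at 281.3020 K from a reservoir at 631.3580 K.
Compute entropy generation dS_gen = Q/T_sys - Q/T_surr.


dS_sys = 833.7180/281.3020 = 2.9638 kJ/K
dS_surr = -833.7180/631.3580 = -1.3205 kJ/K
dS_gen = 2.9638 - 1.3205 = 1.6433 kJ/K (irreversible)

dS_gen = 1.6433 kJ/K, irreversible


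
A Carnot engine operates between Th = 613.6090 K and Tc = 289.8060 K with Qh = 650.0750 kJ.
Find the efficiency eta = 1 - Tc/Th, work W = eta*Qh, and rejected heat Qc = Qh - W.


eta = 1 - 289.8060/613.6090 = 0.5277
W = 0.5277 * 650.0750 = 343.0462 kJ
Qc = 650.0750 - 343.0462 = 307.0288 kJ

eta = 52.7702%, W = 343.0462 kJ, Qc = 307.0288 kJ


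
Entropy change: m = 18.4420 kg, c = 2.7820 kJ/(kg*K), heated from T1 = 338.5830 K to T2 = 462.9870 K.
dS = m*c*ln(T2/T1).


T2/T1 = 1.3674
ln(T2/T1) = 0.3129
dS = 18.4420 * 2.7820 * 0.3129 = 16.0551 kJ/K

16.0551 kJ/K


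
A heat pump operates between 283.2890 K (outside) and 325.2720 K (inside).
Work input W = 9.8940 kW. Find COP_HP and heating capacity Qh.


COP = 325.2720 / 41.9830 = 7.7477
Qh = 7.7477 * 9.8940 = 76.6558 kW

COP = 7.7477, Qh = 76.6558 kW


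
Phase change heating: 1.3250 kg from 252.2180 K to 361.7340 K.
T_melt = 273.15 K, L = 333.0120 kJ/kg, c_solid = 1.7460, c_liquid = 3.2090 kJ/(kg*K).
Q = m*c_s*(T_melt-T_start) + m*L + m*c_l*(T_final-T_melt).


Q1 (sensible, solid) = 1.3250 * 1.7460 * 20.9320 = 48.4251 kJ
Q2 (latent) = 1.3250 * 333.0120 = 441.2409 kJ
Q3 (sensible, liquid) = 1.3250 * 3.2090 * 88.5840 = 376.6525 kJ
Q_total = 866.3186 kJ

866.3186 kJ


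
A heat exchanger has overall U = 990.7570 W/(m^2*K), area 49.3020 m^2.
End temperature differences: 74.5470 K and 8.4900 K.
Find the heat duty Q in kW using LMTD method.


LMTD = 30.4054 K
Q = 990.7570 * 49.3020 * 30.4054 = 1485191.9687 W = 1485.1920 kW

1485.1920 kW


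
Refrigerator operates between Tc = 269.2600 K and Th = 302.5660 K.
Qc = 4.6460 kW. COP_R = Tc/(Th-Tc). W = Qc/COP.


COP = 269.2600 / 33.3060 = 8.0844
W = 4.6460 / 8.0844 = 0.5747 kW

COP = 8.0844, W = 0.5747 kW


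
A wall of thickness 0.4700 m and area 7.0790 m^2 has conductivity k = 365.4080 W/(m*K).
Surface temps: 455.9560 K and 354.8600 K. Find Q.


dT = 101.0960 K
Q = 365.4080 * 7.0790 * 101.0960 / 0.4700 = 556398.6635 W

556398.6635 W


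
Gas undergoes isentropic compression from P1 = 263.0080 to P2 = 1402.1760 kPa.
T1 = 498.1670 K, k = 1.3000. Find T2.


(k-1)/k = 0.2308
(P2/P1)^exp = 1.4714
T2 = 498.1670 * 1.4714 = 733.0030 K

733.0030 K


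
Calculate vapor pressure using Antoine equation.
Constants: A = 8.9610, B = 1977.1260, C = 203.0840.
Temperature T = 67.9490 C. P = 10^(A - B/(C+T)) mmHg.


C+T = 271.0330
B/(C+T) = 7.2948
log10(P) = 8.9610 - 7.2948 = 1.6662
P = 10^1.6662 = 46.3682 mmHg

46.3682 mmHg


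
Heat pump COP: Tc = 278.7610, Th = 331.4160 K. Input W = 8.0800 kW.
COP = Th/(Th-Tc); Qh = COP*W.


COP = 331.4160 / 52.6550 = 6.2941
Qh = 6.2941 * 8.0800 = 50.8564 kW

COP = 6.2941, Qh = 50.8564 kW


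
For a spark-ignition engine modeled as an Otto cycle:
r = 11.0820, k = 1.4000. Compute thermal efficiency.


r^(k-1) = 2.6173
eta = 1 - 1/2.6173 = 0.6179 = 61.7921%

61.7921%


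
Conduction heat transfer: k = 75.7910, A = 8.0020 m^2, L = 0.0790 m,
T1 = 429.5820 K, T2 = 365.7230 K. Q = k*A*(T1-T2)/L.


dT = 63.8590 K
Q = 75.7910 * 8.0020 * 63.8590 / 0.0790 = 490242.7801 W

490242.7801 W


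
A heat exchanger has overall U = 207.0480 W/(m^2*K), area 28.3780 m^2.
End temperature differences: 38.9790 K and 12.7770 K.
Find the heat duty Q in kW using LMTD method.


LMTD = 23.4916 K
Q = 207.0480 * 28.3780 * 23.4916 = 138027.5664 W = 138.0276 kW

138.0276 kW


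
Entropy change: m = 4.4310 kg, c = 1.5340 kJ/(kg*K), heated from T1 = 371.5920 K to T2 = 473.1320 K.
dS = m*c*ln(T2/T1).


T2/T1 = 1.2733
ln(T2/T1) = 0.2416
dS = 4.4310 * 1.5340 * 0.2416 = 1.6420 kJ/K

1.6420 kJ/K


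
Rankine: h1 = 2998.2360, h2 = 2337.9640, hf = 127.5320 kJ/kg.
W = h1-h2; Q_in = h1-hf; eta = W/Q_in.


W = 660.2720 kJ/kg
Q_in = 2870.7040 kJ/kg
eta = 0.2300 = 23.0004%

eta = 23.0004%
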